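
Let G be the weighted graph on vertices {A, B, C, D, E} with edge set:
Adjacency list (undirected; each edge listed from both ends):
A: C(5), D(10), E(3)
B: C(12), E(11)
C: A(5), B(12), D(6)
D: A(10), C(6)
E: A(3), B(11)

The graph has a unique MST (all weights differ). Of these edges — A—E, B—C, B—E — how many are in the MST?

Kruskal: consider edges lightest-first.
A—E (3): add — endpoints in different components.
A—C (5): add — endpoints in different components.
C—D (6): add — endpoints in different components.
A—D (10): skip — A and D already connected.
B—E (11): add — endpoints in different components.
MST edge set: {A—E, A—C, C—D, B—E}.
Of the listed edges, {A—E, B—E} are in the MST → 2.

2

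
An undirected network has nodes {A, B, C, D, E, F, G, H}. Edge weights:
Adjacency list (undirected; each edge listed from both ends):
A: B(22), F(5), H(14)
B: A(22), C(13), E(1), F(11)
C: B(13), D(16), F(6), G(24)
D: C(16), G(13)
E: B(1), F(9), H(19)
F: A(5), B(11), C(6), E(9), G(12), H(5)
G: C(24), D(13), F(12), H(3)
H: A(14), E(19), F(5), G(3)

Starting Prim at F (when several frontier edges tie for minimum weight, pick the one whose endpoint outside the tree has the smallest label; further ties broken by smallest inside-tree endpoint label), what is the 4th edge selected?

C-F

Prim's algorithm from F:
Step 1: cheapest edge leaving the tree is A-F (5); add A.
Step 2: cheapest edge leaving the tree is F-H (5); add H.
Step 3: cheapest edge leaving the tree is G-H (3); add G.
Step 4: cheapest edge leaving the tree is C-F (6); add C.
Step 5: cheapest edge leaving the tree is E-F (9); add E.
Step 6: cheapest edge leaving the tree is B-E (1); add B.
Step 7: cheapest edge leaving the tree is D-G (13); add D.
The 4th edge added is C-F.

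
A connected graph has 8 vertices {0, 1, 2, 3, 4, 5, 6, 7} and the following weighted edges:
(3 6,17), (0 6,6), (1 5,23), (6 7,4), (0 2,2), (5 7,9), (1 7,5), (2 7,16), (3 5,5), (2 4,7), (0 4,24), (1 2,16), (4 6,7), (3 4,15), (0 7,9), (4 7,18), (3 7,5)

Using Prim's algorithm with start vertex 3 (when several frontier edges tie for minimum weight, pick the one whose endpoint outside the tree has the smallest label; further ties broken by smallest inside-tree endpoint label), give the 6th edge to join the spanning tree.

Grow the tree from 3 using Prim:
Step 1: cheapest edge leaving the tree is 3 5 (5); add 5.
Step 2: cheapest edge leaving the tree is 3 7 (5); add 7.
Step 3: cheapest edge leaving the tree is 6 7 (4); add 6.
Step 4: cheapest edge leaving the tree is 1 7 (5); add 1.
Step 5: cheapest edge leaving the tree is 0 6 (6); add 0.
Step 6: cheapest edge leaving the tree is 0 2 (2); add 2.
Step 7: cheapest edge leaving the tree is 2 4 (7); add 4.
The 6th edge added is 0 2.

0-2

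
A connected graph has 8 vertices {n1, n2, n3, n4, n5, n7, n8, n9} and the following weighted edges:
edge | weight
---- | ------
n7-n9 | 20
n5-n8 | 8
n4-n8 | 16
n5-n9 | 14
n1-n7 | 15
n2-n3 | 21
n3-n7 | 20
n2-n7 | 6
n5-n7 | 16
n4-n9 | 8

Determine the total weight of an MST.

87

Grow the tree from n9 using Prim:
Step 1: cheapest edge leaving the tree is n4-n9 (8); add n4.
Step 2: cheapest edge leaving the tree is n5-n9 (14); add n5.
Step 3: cheapest edge leaving the tree is n5-n8 (8); add n8.
Step 4: cheapest edge leaving the tree is n5-n7 (16); add n7.
Step 5: cheapest edge leaving the tree is n2-n7 (6); add n2.
Step 6: cheapest edge leaving the tree is n1-n7 (15); add n1.
Step 7: cheapest edge leaving the tree is n3-n7 (20); add n3.
MST edges: n4-n9, n5-n9, n5-n8, n5-n7, n2-n7, n1-n7, n3-n7; total weight 8+14+8+16+6+15+20 = 87.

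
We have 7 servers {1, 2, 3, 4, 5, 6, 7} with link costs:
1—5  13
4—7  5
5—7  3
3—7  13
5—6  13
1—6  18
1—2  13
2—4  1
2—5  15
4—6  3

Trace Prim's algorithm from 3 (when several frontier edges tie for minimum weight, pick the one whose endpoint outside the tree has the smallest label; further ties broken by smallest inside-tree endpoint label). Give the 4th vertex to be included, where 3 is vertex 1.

Prim, starting at 3.
Step 1: frontier [3—7 13] → take 3—7 (13); add 7.
Step 2: frontier [5—7 3, 4—7 5] → take 5—7 (3); add 5.
Step 3: frontier [1—5 13, 5—6 13, 2—5 15, 4—7 5] → take 4—7 (5); add 4.
Step 4: frontier [2—4 1, 4—6 3, 1—5 13, 5—6 13, 2—5 15] → take 2—4 (1); add 2.
Step 5: frontier [1—2 13, 4—6 3, 1—5 13, 5—6 13] → take 4—6 (3); add 6.
Step 6: frontier [1—2 13, 1—5 13, 1—6 18] → take 1—2 (13); add 1.
Vertex order: 3, 7, 5, 4, 2, 6, 1. The 4th vertex is 4.

4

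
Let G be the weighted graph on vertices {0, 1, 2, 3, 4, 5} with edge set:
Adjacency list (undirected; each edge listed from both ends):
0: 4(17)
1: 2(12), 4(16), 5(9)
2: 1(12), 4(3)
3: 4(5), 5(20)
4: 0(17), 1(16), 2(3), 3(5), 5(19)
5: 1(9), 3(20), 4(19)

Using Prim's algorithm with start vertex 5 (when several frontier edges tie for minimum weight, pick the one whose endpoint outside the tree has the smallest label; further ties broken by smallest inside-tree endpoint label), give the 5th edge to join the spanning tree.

0-4

Prim's algorithm from 5:
Step 1: frontier [1—5 9, 4—5 19, 3—5 20] → take 1—5 (9); add 1.
Step 2: frontier [1—2 12, 1—4 16, 4—5 19, 3—5 20] → take 1—2 (12); add 2.
Step 3: frontier [1—4 16, 2—4 3, 4—5 19, 3—5 20] → take 2—4 (3); add 4.
Step 4: frontier [3—4 5, 0—4 17, 3—5 20] → take 3—4 (5); add 3.
Step 5: frontier [0—4 17] → take 0—4 (17); add 0.
The 5th edge added is 0—4.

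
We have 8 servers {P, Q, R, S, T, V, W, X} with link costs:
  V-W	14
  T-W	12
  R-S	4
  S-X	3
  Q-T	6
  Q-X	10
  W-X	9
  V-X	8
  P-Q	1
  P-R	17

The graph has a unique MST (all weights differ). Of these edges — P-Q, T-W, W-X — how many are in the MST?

Kruskal: consider edges lightest-first.
P-Q (1): add — endpoints in different components.
S-X (3): add — endpoints in different components.
R-S (4): add — endpoints in different components.
Q-T (6): add — endpoints in different components.
V-X (8): add — endpoints in different components.
W-X (9): add — endpoints in different components.
Q-X (10): add — endpoints in different components.
MST edge set: {P-Q, S-X, R-S, Q-T, V-X, W-X, Q-X}.
Of the listed edges, {P-Q, W-X} are in the MST → 2.

2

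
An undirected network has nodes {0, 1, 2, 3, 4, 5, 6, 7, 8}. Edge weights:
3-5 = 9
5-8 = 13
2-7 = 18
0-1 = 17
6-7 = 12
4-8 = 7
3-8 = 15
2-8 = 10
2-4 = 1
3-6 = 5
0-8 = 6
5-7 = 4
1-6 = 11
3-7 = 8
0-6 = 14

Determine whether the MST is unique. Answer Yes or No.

Kruskal: consider edges lightest-first.
2-4 (1): add — endpoints in different components.
5-7 (4): add — endpoints in different components.
3-6 (5): add — endpoints in different components.
0-8 (6): add — endpoints in different components.
4-8 (7): add — endpoints in different components.
3-7 (8): add — endpoints in different components.
3-5 (9): skip — 3 and 5 already connected.
2-8 (10): skip — 2 and 8 already connected.
1-6 (11): add — endpoints in different components.
6-7 (12): skip — 6 and 7 already connected.
5-8 (13): add — endpoints in different components.
Every non-tree edge has weight strictly greater than the heaviest edge on the tree path between its endpoints, so the MST is unique.

Yes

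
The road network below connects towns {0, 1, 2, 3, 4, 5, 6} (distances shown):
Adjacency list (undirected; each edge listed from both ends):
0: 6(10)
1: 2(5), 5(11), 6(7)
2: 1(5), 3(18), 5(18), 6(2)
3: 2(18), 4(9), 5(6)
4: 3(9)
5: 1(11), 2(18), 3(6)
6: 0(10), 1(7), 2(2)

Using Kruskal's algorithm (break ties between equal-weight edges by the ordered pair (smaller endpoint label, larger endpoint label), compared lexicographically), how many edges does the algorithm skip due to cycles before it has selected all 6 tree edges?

Kruskal: consider edges lightest-first.
2 6 (2): add — endpoints in different components.
1 2 (5): add — endpoints in different components.
3 5 (6): add — endpoints in different components.
1 6 (7): skip — 1 and 6 already connected.
3 4 (9): add — endpoints in different components.
0 6 (10): add — endpoints in different components.
1 5 (11): add — endpoints in different components.
Edges rejected before the tree was complete: 1.

1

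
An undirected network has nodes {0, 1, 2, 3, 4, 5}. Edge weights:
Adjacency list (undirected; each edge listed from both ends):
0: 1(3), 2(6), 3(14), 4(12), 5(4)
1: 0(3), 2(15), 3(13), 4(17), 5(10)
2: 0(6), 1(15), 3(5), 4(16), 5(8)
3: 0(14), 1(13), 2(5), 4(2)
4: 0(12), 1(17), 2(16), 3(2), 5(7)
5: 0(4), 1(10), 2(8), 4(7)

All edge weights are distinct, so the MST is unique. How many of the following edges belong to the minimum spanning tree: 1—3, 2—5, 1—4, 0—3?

0

Kruskal: consider edges lightest-first.
3—4 (2): add. Components now {0} {1} {2} {3,4} {5}
0—1 (3): add. Components now {0,1} {2} {3,4} {5}
0—5 (4): add. Components now {0,1,5} {2} {3,4}
2—3 (5): add. Components now {0,1,5} {2,3,4}
0—2 (6): add. Components now {0,1,2,3,4,5}
MST edge set: {3—4, 0—1, 0—5, 2—3, 0—2}.
Of the listed edges, {} are in the MST → 0.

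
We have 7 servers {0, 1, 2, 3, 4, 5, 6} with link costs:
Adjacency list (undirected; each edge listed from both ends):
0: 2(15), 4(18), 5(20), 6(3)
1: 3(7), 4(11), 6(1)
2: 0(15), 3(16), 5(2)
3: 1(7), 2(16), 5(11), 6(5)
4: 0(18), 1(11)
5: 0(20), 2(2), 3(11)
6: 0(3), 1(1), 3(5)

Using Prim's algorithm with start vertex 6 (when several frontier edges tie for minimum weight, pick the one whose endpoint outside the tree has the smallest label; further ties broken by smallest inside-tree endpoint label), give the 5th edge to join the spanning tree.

3-5

Prim, starting at 6.
Step 1: frontier [1 6 1, 0 6 3, 3 6 5] → take 1 6 (1); add 1.
Step 2: frontier [1 3 7, 1 4 11, 0 6 3, 3 6 5] → take 0 6 (3); add 0.
Step 3: frontier [0 2 15, 0 4 18, 0 5 20, 1 3 7, 1 4 11, 3 6 5] → take 3 6 (5); add 3.
Step 4: frontier [0 2 15, 0 4 18, 0 5 20, 1 4 11, 3 5 11, 2 3 16] → take 1 4 (11); add 4.
Step 5: frontier [0 2 15, 0 5 20, 3 5 11, 2 3 16] → take 3 5 (11); add 5.
Step 6: frontier [0 2 15, 2 3 16, 2 5 2] → take 2 5 (2); add 2.
The 5th edge added is 3 5.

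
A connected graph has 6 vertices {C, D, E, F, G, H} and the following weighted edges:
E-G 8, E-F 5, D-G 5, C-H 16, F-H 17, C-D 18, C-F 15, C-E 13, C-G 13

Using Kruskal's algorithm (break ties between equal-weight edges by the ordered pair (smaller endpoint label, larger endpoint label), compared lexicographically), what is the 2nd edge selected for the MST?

Kruskal: consider edges lightest-first.
D-G (5): add. Components now {C} {D,G} {E} {F} {H}
E-F (5): add. Components now {C} {D,G} {E,F} {H}
E-G (8): add. Components now {C} {D,E,F,G} {H}
C-E (13): add. Components now {C,D,E,F,G} {H}
C-G (13): skip — C and G already connected.
C-F (15): skip — C and F already connected.
C-H (16): add. Components now {C,D,E,F,G,H}
The 2nd edge added is E-F.

E-F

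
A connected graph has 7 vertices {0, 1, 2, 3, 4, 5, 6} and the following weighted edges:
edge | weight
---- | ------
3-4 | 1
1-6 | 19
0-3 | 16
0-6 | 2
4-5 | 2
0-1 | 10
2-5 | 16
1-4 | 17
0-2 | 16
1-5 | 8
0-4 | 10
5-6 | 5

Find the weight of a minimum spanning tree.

Grow the tree from 2 using Prim:
Step 1: cheapest edge leaving the tree is 0-2 (16); add 0.
Step 2: cheapest edge leaving the tree is 0-6 (2); add 6.
Step 3: cheapest edge leaving the tree is 5-6 (5); add 5.
Step 4: cheapest edge leaving the tree is 4-5 (2); add 4.
Step 5: cheapest edge leaving the tree is 3-4 (1); add 3.
Step 6: cheapest edge leaving the tree is 1-5 (8); add 1.
MST edges: 0-2, 0-6, 5-6, 4-5, 3-4, 1-5; total weight 16+2+5+2+1+8 = 34.

34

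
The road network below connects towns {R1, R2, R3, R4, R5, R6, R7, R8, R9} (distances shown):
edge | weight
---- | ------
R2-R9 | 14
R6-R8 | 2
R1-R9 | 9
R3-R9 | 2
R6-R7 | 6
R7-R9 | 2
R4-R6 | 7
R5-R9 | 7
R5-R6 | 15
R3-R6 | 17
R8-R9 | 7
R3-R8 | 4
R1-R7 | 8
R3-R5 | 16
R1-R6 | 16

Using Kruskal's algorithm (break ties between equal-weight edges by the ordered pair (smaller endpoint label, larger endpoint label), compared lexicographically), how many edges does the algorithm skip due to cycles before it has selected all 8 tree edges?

3

Kruskal: consider edges lightest-first.
R3-R9 (2): add — endpoints in different components.
R6-R8 (2): add — endpoints in different components.
R7-R9 (2): add — endpoints in different components.
R3-R8 (4): add — endpoints in different components.
R6-R7 (6): skip — R6 and R7 already connected.
R4-R6 (7): add — endpoints in different components.
R5-R9 (7): add — endpoints in different components.
R8-R9 (7): skip — R9 and R8 already connected.
R1-R7 (8): add — endpoints in different components.
R1-R9 (9): skip — R9 and R1 already connected.
R2-R9 (14): add — endpoints in different components.
Edges rejected before the tree was complete: 3.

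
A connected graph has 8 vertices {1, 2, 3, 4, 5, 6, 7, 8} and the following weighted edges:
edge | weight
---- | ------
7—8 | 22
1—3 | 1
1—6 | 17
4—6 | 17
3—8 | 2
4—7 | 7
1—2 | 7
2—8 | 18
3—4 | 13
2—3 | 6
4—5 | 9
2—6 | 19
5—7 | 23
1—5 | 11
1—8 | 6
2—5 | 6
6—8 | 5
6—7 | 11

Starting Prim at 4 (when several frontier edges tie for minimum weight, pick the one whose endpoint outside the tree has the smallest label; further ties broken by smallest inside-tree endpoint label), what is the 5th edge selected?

1-3

Prim, starting at 4.
Step 1: cheapest edge leaving the tree is 4—7 (7); add 7.
Step 2: cheapest edge leaving the tree is 4—5 (9); add 5.
Step 3: cheapest edge leaving the tree is 2—5 (6); add 2.
Step 4: cheapest edge leaving the tree is 2—3 (6); add 3.
Step 5: cheapest edge leaving the tree is 1—3 (1); add 1.
Step 6: cheapest edge leaving the tree is 3—8 (2); add 8.
Step 7: cheapest edge leaving the tree is 6—8 (5); add 6.
The 5th edge added is 1—3.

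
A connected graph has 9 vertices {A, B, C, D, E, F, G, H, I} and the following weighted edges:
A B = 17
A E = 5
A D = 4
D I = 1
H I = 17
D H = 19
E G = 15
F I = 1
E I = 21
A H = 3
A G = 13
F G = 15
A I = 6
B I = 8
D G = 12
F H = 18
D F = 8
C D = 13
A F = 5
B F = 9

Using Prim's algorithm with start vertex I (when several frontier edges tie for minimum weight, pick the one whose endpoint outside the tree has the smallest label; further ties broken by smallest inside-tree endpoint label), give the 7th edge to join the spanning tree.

Prim, starting at I.
Step 1: cheapest edge leaving the tree is D I (1); add D.
Step 2: cheapest edge leaving the tree is F I (1); add F.
Step 3: cheapest edge leaving the tree is A D (4); add A.
Step 4: cheapest edge leaving the tree is A H (3); add H.
Step 5: cheapest edge leaving the tree is A E (5); add E.
Step 6: cheapest edge leaving the tree is B I (8); add B.
Step 7: cheapest edge leaving the tree is D G (12); add G.
Step 8: cheapest edge leaving the tree is C D (13); add C.
The 7th edge added is D G.

D-G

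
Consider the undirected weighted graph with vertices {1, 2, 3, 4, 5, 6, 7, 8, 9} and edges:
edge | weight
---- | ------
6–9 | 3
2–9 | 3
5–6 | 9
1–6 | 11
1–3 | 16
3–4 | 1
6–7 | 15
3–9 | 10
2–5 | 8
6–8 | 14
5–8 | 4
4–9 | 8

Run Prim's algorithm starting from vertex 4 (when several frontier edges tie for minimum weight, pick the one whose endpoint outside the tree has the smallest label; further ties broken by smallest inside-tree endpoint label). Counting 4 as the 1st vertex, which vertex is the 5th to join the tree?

Prim, starting at 4.
Step 1: cheapest edge leaving the tree is 3–4 (1); add 3.
Step 2: cheapest edge leaving the tree is 4–9 (8); add 9.
Step 3: cheapest edge leaving the tree is 2–9 (3); add 2.
Step 4: cheapest edge leaving the tree is 6–9 (3); add 6.
Step 5: cheapest edge leaving the tree is 2–5 (8); add 5.
Step 6: cheapest edge leaving the tree is 5–8 (4); add 8.
Step 7: cheapest edge leaving the tree is 1–6 (11); add 1.
Step 8: cheapest edge leaving the tree is 6–7 (15); add 7.
Vertex order: 4, 3, 9, 2, 6, 5, 8, 1, 7. The 5th vertex is 6.

6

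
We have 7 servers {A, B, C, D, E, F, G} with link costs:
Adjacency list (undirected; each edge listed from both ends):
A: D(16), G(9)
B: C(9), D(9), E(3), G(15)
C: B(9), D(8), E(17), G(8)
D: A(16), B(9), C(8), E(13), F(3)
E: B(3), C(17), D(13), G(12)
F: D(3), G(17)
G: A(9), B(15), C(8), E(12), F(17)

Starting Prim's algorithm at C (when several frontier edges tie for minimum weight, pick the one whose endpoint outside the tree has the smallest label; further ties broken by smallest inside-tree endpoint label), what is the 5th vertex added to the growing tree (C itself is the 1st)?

Grow the tree from C using Prim:
Step 1: cheapest edge leaving the tree is C-D (8); add D.
Step 2: cheapest edge leaving the tree is D-F (3); add F.
Step 3: cheapest edge leaving the tree is C-G (8); add G.
Step 4: cheapest edge leaving the tree is A-G (9); add A.
Step 5: cheapest edge leaving the tree is B-C (9); add B.
Step 6: cheapest edge leaving the tree is B-E (3); add E.
Vertex order: C, D, F, G, A, B, E. The 5th vertex is A.

A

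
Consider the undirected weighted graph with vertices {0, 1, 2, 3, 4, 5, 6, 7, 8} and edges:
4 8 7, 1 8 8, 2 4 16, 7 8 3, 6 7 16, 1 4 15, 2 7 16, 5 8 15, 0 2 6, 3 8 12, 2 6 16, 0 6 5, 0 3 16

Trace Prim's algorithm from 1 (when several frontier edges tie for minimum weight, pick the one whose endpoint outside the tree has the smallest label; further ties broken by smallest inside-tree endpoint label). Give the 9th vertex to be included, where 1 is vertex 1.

2

Prim, starting at 1.
Step 1: frontier [1 8 8, 1 4 15] → take 1 8 (8); add 8.
Step 2: frontier [1 4 15, 7 8 3, 4 8 7, 3 8 12, 5 8 15] → take 7 8 (3); add 7.
Step 3: frontier [1 4 15, 2 7 16, 6 7 16, 4 8 7, 3 8 12, 5 8 15] → take 4 8 (7); add 4.
Step 4: frontier [2 4 16, 2 7 16, 6 7 16, 3 8 12, 5 8 15] → take 3 8 (12); add 3.
Step 5: frontier [0 3 16, 2 4 16, 2 7 16, 6 7 16, 5 8 15] → take 5 8 (15); add 5.
Step 6: frontier [0 3 16, 2 4 16, 2 7 16, 6 7 16] → take 0 3 (16); add 0.
Step 7: frontier [0 6 5, 0 2 6, 2 4 16, 2 7 16, 6 7 16] → take 0 6 (5); add 6.
Step 8: frontier [0 2 6, 2 4 16, 2 6 16, 2 7 16] → take 0 2 (6); add 2.
Vertex order: 1, 8, 7, 4, 3, 5, 0, 6, 2. The 9th vertex is 2.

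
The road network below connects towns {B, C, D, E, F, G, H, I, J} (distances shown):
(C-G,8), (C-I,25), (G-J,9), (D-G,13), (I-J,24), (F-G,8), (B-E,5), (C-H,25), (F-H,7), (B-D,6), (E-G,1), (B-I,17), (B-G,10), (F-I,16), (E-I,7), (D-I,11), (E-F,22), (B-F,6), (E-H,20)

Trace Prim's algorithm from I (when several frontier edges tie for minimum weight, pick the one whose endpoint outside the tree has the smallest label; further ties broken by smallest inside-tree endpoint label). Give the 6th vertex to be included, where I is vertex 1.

Prim's algorithm from I:
Step 1: cheapest edge leaving the tree is E-I (7); add E.
Step 2: cheapest edge leaving the tree is E-G (1); add G.
Step 3: cheapest edge leaving the tree is B-E (5); add B.
Step 4: cheapest edge leaving the tree is B-D (6); add D.
Step 5: cheapest edge leaving the tree is B-F (6); add F.
Step 6: cheapest edge leaving the tree is F-H (7); add H.
Step 7: cheapest edge leaving the tree is C-G (8); add C.
Step 8: cheapest edge leaving the tree is G-J (9); add J.
Vertex order: I, E, G, B, D, F, H, C, J. The 6th vertex is F.

F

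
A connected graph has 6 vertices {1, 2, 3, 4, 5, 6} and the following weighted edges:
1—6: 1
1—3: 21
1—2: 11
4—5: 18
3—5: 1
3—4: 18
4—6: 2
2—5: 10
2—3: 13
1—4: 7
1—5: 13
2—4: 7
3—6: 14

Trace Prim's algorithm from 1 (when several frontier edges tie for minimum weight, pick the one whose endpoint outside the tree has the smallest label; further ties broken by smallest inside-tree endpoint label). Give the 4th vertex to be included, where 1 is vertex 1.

2

Prim, starting at 1.
Step 1: frontier [1—6 1, 1—4 7, 1—2 11, 1—5 13, 1—3 21] → take 1—6 (1); add 6.
Step 2: frontier [1—4 7, 1—2 11, 1—5 13, 1—3 21, 4—6 2, 3—6 14] → take 4—6 (2); add 4.
Step 3: frontier [1—2 11, 1—5 13, 1—3 21, 2—4 7, 3—4 18, 4—5 18, 3—6 14] → take 2—4 (7); add 2.
Step 4: frontier [1—5 13, 1—3 21, 2—5 10, 2—3 13, 3—4 18, 4—5 18, 3—6 14] → take 2—5 (10); add 5.
Step 5: frontier [1—3 21, 2—3 13, 3—4 18, 3—5 1, 3—6 14] → take 3—5 (1); add 3.
Vertex order: 1, 6, 4, 2, 5, 3. The 4th vertex is 2.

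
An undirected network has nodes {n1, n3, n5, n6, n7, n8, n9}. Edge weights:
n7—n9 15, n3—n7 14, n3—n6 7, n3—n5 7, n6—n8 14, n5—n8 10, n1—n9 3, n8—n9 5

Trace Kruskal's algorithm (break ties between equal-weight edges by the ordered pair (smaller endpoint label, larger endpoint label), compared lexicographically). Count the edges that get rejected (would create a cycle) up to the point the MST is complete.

Kruskal's algorithm — process edges by increasing weight (ties by edge label):
n1—n9 (3): add — endpoints in different components.
n8—n9 (5): add — endpoints in different components.
n3—n5 (7): add — endpoints in different components.
n3—n6 (7): add — endpoints in different components.
n5—n8 (10): add — endpoints in different components.
n3—n7 (14): add — endpoints in different components.
Edges rejected before the tree was complete: 0.

0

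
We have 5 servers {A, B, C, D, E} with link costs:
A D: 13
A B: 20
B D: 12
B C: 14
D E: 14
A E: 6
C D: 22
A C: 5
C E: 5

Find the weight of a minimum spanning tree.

Kruskal's algorithm — process edges by increasing weight (ties by edge label):
A C (5): add. Components now {A,C} {B} {D} {E}
C E (5): add. Components now {A,C,E} {B} {D}
A E (6): skip — A and E already connected.
B D (12): add. Components now {A,C,E} {B,D}
A D (13): add. Components now {A,B,C,D,E}
MST edges: A C, C E, B D, A D; total weight 5+5+12+13 = 35.

35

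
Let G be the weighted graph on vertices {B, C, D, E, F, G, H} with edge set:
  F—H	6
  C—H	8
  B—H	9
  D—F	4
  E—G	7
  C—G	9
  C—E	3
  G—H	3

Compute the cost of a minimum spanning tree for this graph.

32

Kruskal: consider edges lightest-first.
C—E (3): add. Components now {B} {C,E} {D} {F} {G} {H}
G—H (3): add. Components now {B} {C,E} {D} {F} {G,H}
D—F (4): add. Components now {B} {C,E} {D,F} {G,H}
F—H (6): add. Components now {B} {C,E} {D,F,G,H}
E—G (7): add. Components now {B} {C,D,E,F,G,H}
C—H (8): skip — C and H already connected.
B—H (9): add. Components now {B,C,D,E,F,G,H}
MST edges: C—E, G—H, D—F, F—H, E—G, B—H; total weight 3+3+4+6+7+9 = 32.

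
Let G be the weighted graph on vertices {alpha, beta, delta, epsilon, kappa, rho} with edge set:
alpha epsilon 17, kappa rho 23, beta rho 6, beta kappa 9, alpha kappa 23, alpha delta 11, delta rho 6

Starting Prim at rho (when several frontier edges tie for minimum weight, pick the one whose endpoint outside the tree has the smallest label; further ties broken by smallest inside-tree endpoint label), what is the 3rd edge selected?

beta-kappa

Prim's algorithm from rho:
Step 1: frontier [beta rho 6, delta rho 6, kappa rho 23] → take beta rho (6); add beta.
Step 2: frontier [beta kappa 9, delta rho 6, kappa rho 23] → take delta rho (6); add delta.
Step 3: frontier [beta kappa 9, alpha delta 11, kappa rho 23] → take beta kappa (9); add kappa.
Step 4: frontier [alpha delta 11, alpha kappa 23] → take alpha delta (11); add alpha.
Step 5: frontier [alpha epsilon 17] → take alpha epsilon (17); add epsilon.
The 3rd edge added is beta kappa.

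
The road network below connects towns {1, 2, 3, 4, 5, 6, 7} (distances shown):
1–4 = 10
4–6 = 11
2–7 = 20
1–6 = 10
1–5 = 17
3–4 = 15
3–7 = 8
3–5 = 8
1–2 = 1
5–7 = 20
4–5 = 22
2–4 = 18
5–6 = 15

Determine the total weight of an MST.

Prim's algorithm from 1:
Step 1: cheapest edge leaving the tree is 1–2 (1); add 2.
Step 2: cheapest edge leaving the tree is 1–4 (10); add 4.
Step 3: cheapest edge leaving the tree is 1–6 (10); add 6.
Step 4: cheapest edge leaving the tree is 3–4 (15); add 3.
Step 5: cheapest edge leaving the tree is 3–5 (8); add 5.
Step 6: cheapest edge leaving the tree is 3–7 (8); add 7.
MST edges: 1–2, 1–4, 1–6, 3–4, 3–5, 3–7; total weight 1+10+10+15+8+8 = 52.

52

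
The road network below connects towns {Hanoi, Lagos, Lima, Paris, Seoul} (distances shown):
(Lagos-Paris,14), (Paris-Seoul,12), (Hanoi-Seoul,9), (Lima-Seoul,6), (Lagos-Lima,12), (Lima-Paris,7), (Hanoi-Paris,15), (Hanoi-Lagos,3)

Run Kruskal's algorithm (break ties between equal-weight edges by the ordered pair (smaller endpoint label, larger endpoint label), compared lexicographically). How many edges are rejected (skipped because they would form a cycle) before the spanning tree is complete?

Kruskal's algorithm — process edges by increasing weight (ties by edge label):
Hanoi-Lagos (3): add. Components now {Lima} {Seoul} {Hanoi,Lagos} {Paris}
Lima-Seoul (6): add. Components now {Lima,Seoul} {Hanoi,Lagos} {Paris}
Lima-Paris (7): add. Components now {Lima,Paris,Seoul} {Hanoi,Lagos}
Hanoi-Seoul (9): add. Components now {Hanoi,Lagos,Lima,Paris,Seoul}
Edges rejected before the tree was complete: 0.

0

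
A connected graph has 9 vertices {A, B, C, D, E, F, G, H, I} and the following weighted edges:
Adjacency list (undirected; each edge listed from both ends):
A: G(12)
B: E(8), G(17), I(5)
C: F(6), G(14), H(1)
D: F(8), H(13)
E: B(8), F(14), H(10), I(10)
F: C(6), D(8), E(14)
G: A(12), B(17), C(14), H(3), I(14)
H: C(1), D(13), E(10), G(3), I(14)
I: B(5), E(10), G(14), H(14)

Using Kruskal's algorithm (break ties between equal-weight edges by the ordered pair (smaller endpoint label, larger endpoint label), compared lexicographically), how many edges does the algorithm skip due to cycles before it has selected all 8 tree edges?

1

Kruskal: consider edges lightest-first.
C—H (1): add — endpoints in different components.
G—H (3): add — endpoints in different components.
B—I (5): add — endpoints in different components.
C—F (6): add — endpoints in different components.
B—E (8): add — endpoints in different components.
D—F (8): add — endpoints in different components.
E—H (10): add — endpoints in different components.
E—I (10): skip — E and I already connected.
A—G (12): add — endpoints in different components.
Edges rejected before the tree was complete: 1.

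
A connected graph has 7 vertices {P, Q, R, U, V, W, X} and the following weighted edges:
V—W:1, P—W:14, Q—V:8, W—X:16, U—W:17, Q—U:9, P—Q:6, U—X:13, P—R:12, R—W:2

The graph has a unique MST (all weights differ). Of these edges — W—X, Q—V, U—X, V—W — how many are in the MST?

Kruskal's algorithm — process edges by increasing weight (ties by edge label):
V—W (1): add. Components now {V,W} {U} {R} {X} {P} {Q}
R—W (2): add. Components now {R,V,W} {U} {X} {P} {Q}
P—Q (6): add. Components now {R,V,W} {U} {X} {P,Q}
Q—V (8): add. Components now {P,Q,R,V,W} {U} {X}
Q—U (9): add. Components now {P,Q,R,U,V,W} {X}
P—R (12): skip — R and P already connected.
U—X (13): add. Components now {P,Q,R,U,V,W,X}
MST edge set: {V—W, R—W, P—Q, Q—V, Q—U, U—X}.
Of the listed edges, {Q—V, U—X, V—W} are in the MST → 3.

3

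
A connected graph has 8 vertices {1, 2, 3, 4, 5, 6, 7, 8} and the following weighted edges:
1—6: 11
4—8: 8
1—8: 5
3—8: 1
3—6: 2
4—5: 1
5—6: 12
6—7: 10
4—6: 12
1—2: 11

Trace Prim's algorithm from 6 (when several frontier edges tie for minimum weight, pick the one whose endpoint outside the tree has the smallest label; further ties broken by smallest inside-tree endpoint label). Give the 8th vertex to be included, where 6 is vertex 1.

2

Prim's algorithm from 6:
Step 1: cheapest edge leaving the tree is 3—6 (2); add 3.
Step 2: cheapest edge leaving the tree is 3—8 (1); add 8.
Step 3: cheapest edge leaving the tree is 1—8 (5); add 1.
Step 4: cheapest edge leaving the tree is 4—8 (8); add 4.
Step 5: cheapest edge leaving the tree is 4—5 (1); add 5.
Step 6: cheapest edge leaving the tree is 6—7 (10); add 7.
Step 7: cheapest edge leaving the tree is 1—2 (11); add 2.
Vertex order: 6, 3, 8, 1, 4, 5, 7, 2. The 8th vertex is 2.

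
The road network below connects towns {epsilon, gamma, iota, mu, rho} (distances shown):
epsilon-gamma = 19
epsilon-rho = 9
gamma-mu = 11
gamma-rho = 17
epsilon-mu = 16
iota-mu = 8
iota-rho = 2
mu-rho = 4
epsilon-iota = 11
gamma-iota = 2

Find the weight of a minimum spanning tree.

17

Kruskal: consider edges lightest-first.
gamma-iota (2): add. Components now {mu} {epsilon} {gamma,iota} {rho}
iota-rho (2): add. Components now {mu} {epsilon} {gamma,iota,rho}
mu-rho (4): add. Components now {gamma,iota,mu,rho} {epsilon}
iota-mu (8): skip — mu and iota already connected.
epsilon-rho (9): add. Components now {epsilon,gamma,iota,mu,rho}
MST edges: gamma-iota, iota-rho, mu-rho, epsilon-rho; total weight 2+2+4+9 = 17.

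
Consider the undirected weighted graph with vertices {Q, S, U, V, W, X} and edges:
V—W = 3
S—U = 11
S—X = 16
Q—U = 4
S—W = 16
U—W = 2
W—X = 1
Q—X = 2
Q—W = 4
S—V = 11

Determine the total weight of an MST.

19

Prim, starting at V.
Step 1: frontier [V—W 3, S—V 11] → take V—W (3); add W.
Step 2: frontier [S—V 11, W—X 1, U—W 2, Q—W 4, S—W 16] → take W—X (1); add X.
Step 3: frontier [S—V 11, U—W 2, Q—W 4, S—W 16, Q—X 2, S—X 16] → take Q—X (2); add Q.
Step 4: frontier [Q—U 4, S—V 11, U—W 2, S—W 16, S—X 16] → take U—W (2); add U.
Step 5: frontier [S—U 11, S—V 11, S—W 16, S—X 16] → take S—U (11); add S.
MST edges: V—W, W—X, Q—X, U—W, S—U; total weight 3+1+2+2+11 = 19.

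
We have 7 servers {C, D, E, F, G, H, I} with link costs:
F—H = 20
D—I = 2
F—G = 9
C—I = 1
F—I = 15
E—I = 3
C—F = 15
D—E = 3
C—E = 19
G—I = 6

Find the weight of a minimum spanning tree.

41

Kruskal's algorithm — process edges by increasing weight (ties by edge label):
C—I (1): add. Components now {C,I} {D} {E} {F} {G} {H}
D—I (2): add. Components now {C,D,I} {E} {F} {G} {H}
D—E (3): add. Components now {C,D,E,I} {F} {G} {H}
E—I (3): skip — E and I already connected.
G—I (6): add. Components now {C,D,E,G,I} {F} {H}
F—G (9): add. Components now {C,D,E,F,G,I} {H}
C—F (15): skip — C and F already connected.
F—I (15): skip — F and I already connected.
C—E (19): skip — C and E already connected.
F—H (20): add. Components now {C,D,E,F,G,H,I}
MST edges: C—I, D—I, D—E, G—I, F—G, F—H; total weight 1+2+3+6+9+20 = 41.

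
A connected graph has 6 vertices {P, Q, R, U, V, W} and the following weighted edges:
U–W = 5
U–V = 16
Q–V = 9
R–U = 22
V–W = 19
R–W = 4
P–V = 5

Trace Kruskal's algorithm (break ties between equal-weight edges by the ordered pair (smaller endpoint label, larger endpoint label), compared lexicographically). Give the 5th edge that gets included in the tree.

Kruskal's algorithm — process edges by increasing weight (ties by edge label):
R–W (4): add. Components now {Q} {V} {R,W} {P} {U}
P–V (5): add. Components now {Q} {P,V} {R,W} {U}
U–W (5): add. Components now {Q} {P,V} {R,U,W}
Q–V (9): add. Components now {P,Q,V} {R,U,W}
U–V (16): add. Components now {P,Q,R,U,V,W}
The 5th edge added is U–V.

U-V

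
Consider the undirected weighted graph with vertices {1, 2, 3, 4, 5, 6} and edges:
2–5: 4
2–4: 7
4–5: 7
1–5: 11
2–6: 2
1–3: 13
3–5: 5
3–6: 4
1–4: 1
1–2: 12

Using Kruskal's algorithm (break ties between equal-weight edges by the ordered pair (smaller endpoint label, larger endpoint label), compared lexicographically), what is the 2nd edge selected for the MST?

Sort edges by weight, then run Kruskal:
1–4 (1): add. Components now {1,4} {2} {3} {5} {6}
2–6 (2): add. Components now {1,4} {2,6} {3} {5}
2–5 (4): add. Components now {1,4} {2,5,6} {3}
3–6 (4): add. Components now {1,4} {2,3,5,6}
3–5 (5): skip — 3 and 5 already connected.
2–4 (7): add. Components now {1,2,3,4,5,6}
The 2nd edge added is 2–6.

2-6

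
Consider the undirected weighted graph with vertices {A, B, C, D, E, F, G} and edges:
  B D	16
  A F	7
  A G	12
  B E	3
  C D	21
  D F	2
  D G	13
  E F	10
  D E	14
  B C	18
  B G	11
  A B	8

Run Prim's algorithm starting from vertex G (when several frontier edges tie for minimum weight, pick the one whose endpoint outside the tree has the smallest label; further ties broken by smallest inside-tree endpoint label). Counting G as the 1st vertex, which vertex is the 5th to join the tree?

Grow the tree from G using Prim:
Step 1: frontier [B G 11, A G 12, D G 13] → take B G (11); add B.
Step 2: frontier [B E 3, A B 8, B D 16, B C 18, A G 12, D G 13] → take B E (3); add E.
Step 3: frontier [A B 8, B D 16, B C 18, E F 10, D E 14, A G 12, D G 13] → take A B (8); add A.
Step 4: frontier [A F 7, B D 16, B C 18, E F 10, D E 14, D G 13] → take A F (7); add F.
Step 5: frontier [B D 16, B C 18, D E 14, D F 2, D G 13] → take D F (2); add D.
Step 6: frontier [B C 18, C D 21] → take B C (18); add C.
Vertex order: G, B, E, A, F, D, C. The 5th vertex is F.

F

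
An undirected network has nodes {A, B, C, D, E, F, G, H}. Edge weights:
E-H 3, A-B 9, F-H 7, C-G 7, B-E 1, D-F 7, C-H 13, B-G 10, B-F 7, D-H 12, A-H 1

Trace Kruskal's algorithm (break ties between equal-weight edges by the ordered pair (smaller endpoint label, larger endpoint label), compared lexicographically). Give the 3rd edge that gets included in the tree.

E-H

Sort edges by weight, then run Kruskal:
A-H (1): add — endpoints in different components.
B-E (1): add — endpoints in different components.
E-H (3): add — endpoints in different components.
B-F (7): add — endpoints in different components.
C-G (7): add — endpoints in different components.
D-F (7): add — endpoints in different components.
F-H (7): skip — F and H already connected.
A-B (9): skip — A and B already connected.
B-G (10): add — endpoints in different components.
The 3rd edge added is E-H.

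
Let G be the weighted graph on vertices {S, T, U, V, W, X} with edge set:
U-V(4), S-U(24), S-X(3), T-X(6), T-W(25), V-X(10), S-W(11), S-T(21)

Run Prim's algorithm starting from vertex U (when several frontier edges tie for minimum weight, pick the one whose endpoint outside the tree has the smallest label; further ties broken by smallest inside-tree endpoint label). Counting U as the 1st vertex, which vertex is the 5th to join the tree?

T

Prim's algorithm from U:
Step 1: frontier [U-V 4, S-U 24] → take U-V (4); add V.
Step 2: frontier [S-U 24, V-X 10] → take V-X (10); add X.
Step 3: frontier [S-U 24, S-X 3, T-X 6] → take S-X (3); add S.
Step 4: frontier [S-W 11, S-T 21, T-X 6] → take T-X (6); add T.
Step 5: frontier [S-W 11, T-W 25] → take S-W (11); add W.
Vertex order: U, V, X, S, T, W. The 5th vertex is T.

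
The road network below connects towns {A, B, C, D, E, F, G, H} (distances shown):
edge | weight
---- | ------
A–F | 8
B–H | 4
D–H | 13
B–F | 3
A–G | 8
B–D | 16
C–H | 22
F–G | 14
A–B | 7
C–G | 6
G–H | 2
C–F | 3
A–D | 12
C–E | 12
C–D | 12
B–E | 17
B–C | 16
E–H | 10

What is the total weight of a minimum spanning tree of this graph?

Sort edges by weight, then run Kruskal:
G–H (2): add — endpoints in different components.
B–F (3): add — endpoints in different components.
C–F (3): add — endpoints in different components.
B–H (4): add — endpoints in different components.
C–G (6): skip — C and G already connected.
A–B (7): add — endpoints in different components.
A–F (8): skip — A and F already connected.
A–G (8): skip — A and G already connected.
E–H (10): add — endpoints in different components.
A–D (12): add — endpoints in different components.
MST edges: G–H, B–F, C–F, B–H, A–B, E–H, A–D; total weight 2+3+3+4+7+10+12 = 41.

41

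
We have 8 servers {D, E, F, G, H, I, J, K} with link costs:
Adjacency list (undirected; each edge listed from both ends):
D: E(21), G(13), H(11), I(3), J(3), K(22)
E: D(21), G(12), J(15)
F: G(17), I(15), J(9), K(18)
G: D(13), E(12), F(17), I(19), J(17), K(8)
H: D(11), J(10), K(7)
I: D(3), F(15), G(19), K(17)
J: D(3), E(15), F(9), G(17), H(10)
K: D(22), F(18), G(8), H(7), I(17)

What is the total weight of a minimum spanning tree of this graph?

Prim's algorithm from J:
Step 1: cheapest edge leaving the tree is D—J (3); add D.
Step 2: cheapest edge leaving the tree is D—I (3); add I.
Step 3: cheapest edge leaving the tree is F—J (9); add F.
Step 4: cheapest edge leaving the tree is H—J (10); add H.
Step 5: cheapest edge leaving the tree is H—K (7); add K.
Step 6: cheapest edge leaving the tree is G—K (8); add G.
Step 7: cheapest edge leaving the tree is E—G (12); add E.
MST edges: D—J, D—I, F—J, H—J, H—K, G—K, E—G; total weight 3+3+9+10+7+8+12 = 52.

52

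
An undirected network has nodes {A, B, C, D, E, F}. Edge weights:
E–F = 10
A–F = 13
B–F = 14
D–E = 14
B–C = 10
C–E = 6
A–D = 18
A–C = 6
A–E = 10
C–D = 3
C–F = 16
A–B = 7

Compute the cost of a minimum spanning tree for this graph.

32

Grow the tree from C using Prim:
Step 1: frontier [C–D 3, A–C 6, C–E 6, B–C 10, C–F 16] → take C–D (3); add D.
Step 2: frontier [A–C 6, C–E 6, B–C 10, C–F 16, D–E 14, A–D 18] → take A–C (6); add A.
Step 3: frontier [A–B 7, A–E 10, A–F 13, C–E 6, B–C 10, C–F 16, D–E 14] → take C–E (6); add E.
Step 4: frontier [A–B 7, A–F 13, B–C 10, C–F 16, E–F 10] → take A–B (7); add B.
Step 5: frontier [A–F 13, B–F 14, C–F 16, E–F 10] → take E–F (10); add F.
MST edges: C–D, A–C, C–E, A–B, E–F; total weight 3+6+6+7+10 = 32.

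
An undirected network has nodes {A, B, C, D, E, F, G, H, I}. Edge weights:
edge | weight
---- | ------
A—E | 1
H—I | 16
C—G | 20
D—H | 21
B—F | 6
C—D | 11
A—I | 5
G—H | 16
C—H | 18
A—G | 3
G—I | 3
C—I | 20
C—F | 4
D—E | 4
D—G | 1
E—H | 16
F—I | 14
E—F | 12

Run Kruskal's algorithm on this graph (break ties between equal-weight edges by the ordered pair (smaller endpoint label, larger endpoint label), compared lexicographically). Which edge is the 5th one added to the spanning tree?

Kruskal: consider edges lightest-first.
A—E (1): add — endpoints in different components.
D—G (1): add — endpoints in different components.
A—G (3): add — endpoints in different components.
G—I (3): add — endpoints in different components.
C—F (4): add — endpoints in different components.
D—E (4): skip — D and E already connected.
A—I (5): skip — A and I already connected.
B—F (6): add — endpoints in different components.
C—D (11): add — endpoints in different components.
E—F (12): skip — E and F already connected.
F—I (14): skip — F and I already connected.
E—H (16): add — endpoints in different components.
The 5th edge added is C—F.

C-F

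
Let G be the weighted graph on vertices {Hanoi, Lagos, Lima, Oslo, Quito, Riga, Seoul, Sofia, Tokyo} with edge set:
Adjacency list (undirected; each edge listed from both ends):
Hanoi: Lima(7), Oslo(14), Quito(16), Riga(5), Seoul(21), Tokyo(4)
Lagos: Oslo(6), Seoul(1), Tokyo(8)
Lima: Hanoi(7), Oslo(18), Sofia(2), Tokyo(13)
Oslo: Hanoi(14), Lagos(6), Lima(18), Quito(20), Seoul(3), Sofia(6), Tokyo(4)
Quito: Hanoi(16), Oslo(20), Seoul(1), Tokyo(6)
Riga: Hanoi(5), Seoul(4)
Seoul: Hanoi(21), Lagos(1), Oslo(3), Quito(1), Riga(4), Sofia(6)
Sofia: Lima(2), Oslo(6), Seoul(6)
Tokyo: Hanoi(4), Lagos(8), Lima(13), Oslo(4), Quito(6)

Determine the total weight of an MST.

25

Prim, starting at Riga.
Step 1: cheapest edge leaving the tree is Riga—Seoul (4); add Seoul.
Step 2: cheapest edge leaving the tree is Lagos—Seoul (1); add Lagos.
Step 3: cheapest edge leaving the tree is Quito—Seoul (1); add Quito.
Step 4: cheapest edge leaving the tree is Oslo—Seoul (3); add Oslo.
Step 5: cheapest edge leaving the tree is Oslo—Tokyo (4); add Tokyo.
Step 6: cheapest edge leaving the tree is Hanoi—Tokyo (4); add Hanoi.
Step 7: cheapest edge leaving the tree is Oslo—Sofia (6); add Sofia.
Step 8: cheapest edge leaving the tree is Lima—Sofia (2); add Lima.
MST edges: Riga—Seoul, Lagos—Seoul, Quito—Seoul, Oslo—Seoul, Oslo—Tokyo, Hanoi—Tokyo, Oslo—Sofia, Lima—Sofia; total weight 4+1+1+3+4+4+6+2 = 25.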